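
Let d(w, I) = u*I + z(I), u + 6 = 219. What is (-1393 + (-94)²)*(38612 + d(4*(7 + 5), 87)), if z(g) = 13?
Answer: 425412108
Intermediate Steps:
u = 213 (u = -6 + 219 = 213)
d(w, I) = 13 + 213*I (d(w, I) = 213*I + 13 = 13 + 213*I)
(-1393 + (-94)²)*(38612 + d(4*(7 + 5), 87)) = (-1393 + (-94)²)*(38612 + (13 + 213*87)) = (-1393 + 8836)*(38612 + (13 + 18531)) = 7443*(38612 + 18544) = 7443*57156 = 425412108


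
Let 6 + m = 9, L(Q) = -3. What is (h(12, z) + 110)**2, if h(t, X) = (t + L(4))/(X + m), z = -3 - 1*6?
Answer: 47089/4 ≈ 11772.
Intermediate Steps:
m = 3 (m = -6 + 9 = 3)
z = -9 (z = -3 - 6 = -9)
h(t, X) = (-3 + t)/(3 + X) (h(t, X) = (t - 3)/(X + 3) = (-3 + t)/(3 + X))
(h(12, z) + 110)**2 = ((-3 + 12)/(3 - 9) + 110)**2 = (9/(-6) + 110)**2 = (-1/6*9 + 110)**2 = (-3/2 + 110)**2 = (217/2)**2 = 47089/4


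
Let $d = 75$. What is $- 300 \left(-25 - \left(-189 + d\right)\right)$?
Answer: $-26700$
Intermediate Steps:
$- 300 \left(-25 - \left(-189 + d\right)\right) = - 300 \left(-25 + \left(189 - 75\right)\right) = - 300 \left(-25 + 114\right) = \left(-300\right) 89 = -26700$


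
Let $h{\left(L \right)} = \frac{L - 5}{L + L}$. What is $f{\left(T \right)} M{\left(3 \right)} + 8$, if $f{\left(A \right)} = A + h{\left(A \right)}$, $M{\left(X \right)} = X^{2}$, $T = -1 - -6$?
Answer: $53$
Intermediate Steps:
$T = 5$ ($T = -1 + 6 = 5$)
$h{\left(L \right)} = \frac{-5 + L}{2 L}$
$f{\left(A \right)} = A + \frac{-5 + A}{2 A}$
$f{\left(T \right)} M{\left(3 \right)} + 8 = \left(\frac{1}{2} + 5 - \frac{5}{2 \cdot 5}\right) 3^{2} + 8 = \left(\frac{1}{2} + 5 - \frac{1}{2}\right) 9 + 8 = 5 \cdot 9 + 8 = 45 + 8 = 53$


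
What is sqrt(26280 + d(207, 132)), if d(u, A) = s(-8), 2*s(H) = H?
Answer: 2*sqrt(6569) ≈ 162.10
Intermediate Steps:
s(H) = H/2
d(u, A) = -4 (d(u, A) = (1/2)*(-8) = -4)
sqrt(26280 + d(207, 132)) = sqrt(26280 - 4) = sqrt(26276) = 2*sqrt(6569)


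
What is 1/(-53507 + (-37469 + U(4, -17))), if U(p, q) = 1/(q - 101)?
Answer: -118/10735169 ≈ -1.0992e-5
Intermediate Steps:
U(p, q) = 1/(-101 + q)
1/(-53507 + (-37469 + U(4, -17))) = 1/(-53507 + (-37469 + 1/(-101 - 17))) = 1/(-53507 + (-37469 + 1/(-118))) = 1/(-53507 + (-37469 - 1/118)) = 1/(-53507 - 4421343/118) = 1/(-10735169/118) = -118/10735169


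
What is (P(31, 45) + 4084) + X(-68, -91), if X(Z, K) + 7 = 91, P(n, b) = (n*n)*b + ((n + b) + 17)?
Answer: 47506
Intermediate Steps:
P(n, b) = 17 + b + n + b*n**2 (P(n, b) = n**2*b + ((b + n) + 17) = b*n**2 + (17 + b + n) = 17 + b + n + b*n**2)
X(Z, K) = 84 (X(Z, K) = -7 + 91 = 84)
(P(31, 45) + 4084) + X(-68, -91) = ((17 + 45 + 31 + 45*31**2) + 4084) + 84 = ((17 + 45 + 31 + 45*961) + 4084) + 84 = ((17 + 45 + 31 + 43245) + 4084) + 84 = (43338 + 4084) + 84 = 47422 + 84 = 47506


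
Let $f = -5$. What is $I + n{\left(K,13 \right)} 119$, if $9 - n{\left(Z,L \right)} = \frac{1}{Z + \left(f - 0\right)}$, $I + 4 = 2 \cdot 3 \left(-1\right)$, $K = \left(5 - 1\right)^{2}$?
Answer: $\frac{11552}{11} \approx 1050.2$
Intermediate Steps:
$K = 16$ ($K = 4^{2} = 16$)
$I = -10$ ($I = -4 + 2 \cdot 3 \left(-1\right) = -4 + 6 \left(-1\right) = -4 - 6 = -10$)
$n{\left(Z,L \right)} = 9 - \frac{1}{-5 + Z}$ ($n{\left(Z,L \right)} = 9 - \frac{1}{Z - 5} = 9 - \frac{1}{-5 + Z}$)
$I + n{\left(K,13 \right)} 119 = -10 + \frac{-46 + 9 \cdot 16}{-5 + 16} \cdot 119 = -10 + \frac{-46 + 144}{11} \cdot 119 = -10 + \frac{1}{11} \cdot 98 \cdot 119 = -10 + \frac{98}{11} \cdot 119 = -10 + \frac{11662}{11} = \frac{11552}{11}$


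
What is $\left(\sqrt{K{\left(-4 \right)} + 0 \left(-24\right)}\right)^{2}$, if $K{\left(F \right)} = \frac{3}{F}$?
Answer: $- \frac{3}{4} \approx -0.75$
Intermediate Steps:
$\left(\sqrt{K{\left(-4 \right)} + 0 \left(-24\right)}\right)^{2} = \left(\sqrt{\frac{3}{-4} + 0 \left(-24\right)}\right)^{2} = \left(\sqrt{3 \left(- \frac{1}{4}\right) + 0}\right)^{2} = \left(\sqrt{- \frac{3}{4} + 0}\right)^{2} = \left(\sqrt{- \frac{3}{4}}\right)^{2} = \left(\frac{i \sqrt{3}}{2}\right)^{2} = - \frac{3}{4}$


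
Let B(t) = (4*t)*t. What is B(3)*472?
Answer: 16992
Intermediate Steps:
B(t) = 4*t²
B(3)*472 = (4*3²)*472 = (4*9)*472 = 36*472 = 16992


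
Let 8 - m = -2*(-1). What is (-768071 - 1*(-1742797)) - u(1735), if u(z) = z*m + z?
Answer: 962581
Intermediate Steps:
m = 6 (m = 8 - (-2)*(-1) = 8 - 1*2 = 8 - 2 = 6)
u(z) = 7*z (u(z) = z*6 + z = 6*z + z = 7*z)
(-768071 - 1*(-1742797)) - u(1735) = (-768071 - 1*(-1742797)) - 7*1735 = (-768071 + 1742797) - 1*12145 = 974726 - 12145 = 962581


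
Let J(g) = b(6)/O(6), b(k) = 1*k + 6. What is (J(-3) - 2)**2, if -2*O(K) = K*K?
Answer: 64/9 ≈ 7.1111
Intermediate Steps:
O(K) = -K**2/2 (O(K) = -K*K/2 = -K**2/2)
b(k) = 6 + k (b(k) = k + 6 = 6 + k)
J(g) = -2/3 (J(g) = (6 + 6)/((-1/2*6**2)) = 12/((-1/2*36)) = 12/(-18) = 12*(-1/18) = -2/3)
(J(-3) - 2)**2 = (-2/3 - 2)**2 = (-8/3)**2 = 64/9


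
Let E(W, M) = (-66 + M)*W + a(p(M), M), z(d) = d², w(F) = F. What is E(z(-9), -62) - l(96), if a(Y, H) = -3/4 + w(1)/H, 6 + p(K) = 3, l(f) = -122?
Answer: -1270599/124 ≈ -10247.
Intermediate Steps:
p(K) = -3 (p(K) = -6 + 3 = -3)
a(Y, H) = -¾ + 1/H (a(Y, H) = -3/4 + 1/H = -3*¼ + 1/H = -¾ + 1/H)
E(W, M) = -¾ + 1/M + W*(-66 + M) (E(W, M) = (-66 + M)*W + (-¾ + 1/M) = W*(-66 + M) + (-¾ + 1/M) = -¾ + 1/M + W*(-66 + M))
E(z(-9), -62) - l(96) = (-¾ + 1/(-62) - 66*(-9)² - 62*(-9)²) - 1*(-122) = (-¾ - 1/62 - 66*81 - 62*81) + 122 = (-¾ - 1/62 - 5346 - 5022) + 122 = -1285727/124 + 122 = -1270599/124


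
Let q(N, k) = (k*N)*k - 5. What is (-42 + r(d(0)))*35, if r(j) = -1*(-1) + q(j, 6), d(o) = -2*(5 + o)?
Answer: -14210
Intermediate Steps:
q(N, k) = -5 + N*k**2 (q(N, k) = (N*k)*k - 5 = N*k**2 - 5 = -5 + N*k**2)
d(o) = -10 - 2*o
r(j) = -4 + 36*j (r(j) = -1*(-1) + (-5 + j*6**2) = 1 + (-5 + j*36) = 1 + (-5 + 36*j) = -4 + 36*j)
(-42 + r(d(0)))*35 = (-42 + (-4 + 36*(-10 - 2*0)))*35 = (-42 + (-4 + 36*(-10 + 0)))*35 = (-42 + (-4 + 36*(-10)))*35 = (-42 + (-4 - 360))*35 = (-42 - 364)*35 = -406*35 = -14210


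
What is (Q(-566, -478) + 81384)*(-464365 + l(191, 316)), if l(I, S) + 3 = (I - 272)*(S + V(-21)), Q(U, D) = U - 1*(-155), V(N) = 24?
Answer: -39831266484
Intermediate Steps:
Q(U, D) = 155 + U (Q(U, D) = U + 155 = 155 + U)
l(I, S) = -3 + (-272 + I)*(24 + S) (l(I, S) = -3 + (I - 272)*(S + 24) = -3 + (-272 + I)*(24 + S))
(Q(-566, -478) + 81384)*(-464365 + l(191, 316)) = ((155 - 566) + 81384)*(-464365 + (-6531 - 272*316 + 24*191 + 191*316)) = (-411 + 81384)*(-464365 + (-6531 - 85952 + 4584 + 60356)) = 80973*(-464365 - 27543) = 80973*(-491908) = -39831266484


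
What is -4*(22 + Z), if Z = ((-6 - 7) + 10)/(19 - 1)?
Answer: -262/3 ≈ -87.333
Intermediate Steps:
Z = -⅙ (Z = (-13 + 10)/18 = -3*1/18 = -⅙ ≈ -0.16667)
-4*(22 + Z) = -4*(22 - ⅙) = -4*131/6 = -262/3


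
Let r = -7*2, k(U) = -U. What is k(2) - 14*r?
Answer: 194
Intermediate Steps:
r = -14
k(2) - 14*r = -1*2 - 14*(-14) = -2 + 196 = 194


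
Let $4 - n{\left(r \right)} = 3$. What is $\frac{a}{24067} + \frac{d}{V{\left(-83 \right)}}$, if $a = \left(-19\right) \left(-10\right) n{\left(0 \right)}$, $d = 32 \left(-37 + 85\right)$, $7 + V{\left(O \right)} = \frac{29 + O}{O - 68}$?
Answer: $- \frac{5581813142}{24139201} \approx -231.23$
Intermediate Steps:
$n{\left(r \right)} = 1$ ($n{\left(r \right)} = 4 - 3 = 1$)
$V{\left(O \right)} = -7 + \frac{29 + O}{-68 + O}$ ($V{\left(O \right)} = -7 + \frac{29 + O}{O - 68} = -7 + \frac{29 + O}{-68 + O}$)
$d = 1536$ ($d = 32 \cdot 48 = 1536$)
$a = 190$ ($a = \left(-19\right) \left(-10\right) 1 = 190 \cdot 1 = 190$)
$\frac{a}{24067} + \frac{d}{V{\left(-83 \right)}} = \frac{190}{24067} + \frac{1536}{\frac{1}{-68 - 83} \left(505 - -498\right)} = 190 \cdot \frac{1}{24067} + \frac{1536}{\frac{1}{-151} \left(505 + 498\right)} = \frac{190}{24067} + \frac{1536}{\left(- \frac{1}{151}\right) 1003} = \frac{190}{24067} + \frac{1536}{- \frac{1003}{151}} = \frac{190}{24067} + 1536 \left(- \frac{151}{1003}\right) = \frac{190}{24067} - \frac{231936}{1003} = - \frac{5581813142}{24139201}$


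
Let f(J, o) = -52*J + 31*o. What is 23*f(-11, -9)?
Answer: 6739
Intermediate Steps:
23*f(-11, -9) = 23*(-52*(-11) + 31*(-9)) = 23*(572 - 279) = 23*293 = 6739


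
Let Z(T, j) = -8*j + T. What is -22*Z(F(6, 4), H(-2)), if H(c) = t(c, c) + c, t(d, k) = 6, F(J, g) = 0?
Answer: 704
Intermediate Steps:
H(c) = 6 + c
Z(T, j) = T - 8*j
-22*Z(F(6, 4), H(-2)) = -22*(0 - 8*(6 - 2)) = -22*(0 - 8*4) = -22*(0 - 32) = -22*(-32) = 704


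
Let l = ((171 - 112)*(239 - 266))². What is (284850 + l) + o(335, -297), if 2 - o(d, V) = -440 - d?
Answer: 2823276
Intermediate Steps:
o(d, V) = 442 + d (o(d, V) = 2 - (-440 - d) = 2 + (440 + d) = 442 + d)
l = 2537649 (l = (59*(-27))² = (-1593)² = 2537649)
(284850 + l) + o(335, -297) = (284850 + 2537649) + (442 + 335) = 2822499 + 777 = 2823276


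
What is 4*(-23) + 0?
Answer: -92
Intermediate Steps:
4*(-23) + 0 = -92 + 0 = -92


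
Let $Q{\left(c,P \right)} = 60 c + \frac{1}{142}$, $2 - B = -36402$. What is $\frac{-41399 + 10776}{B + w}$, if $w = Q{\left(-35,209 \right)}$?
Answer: $- \frac{4348466}{4871169} \approx -0.89269$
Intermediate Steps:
$B = 36404$ ($B = 2 - -36402 = 2 + 36402 = 36404$)
$Q{\left(c,P \right)} = \frac{1}{142} + 60 c$ ($Q{\left(c,P \right)} = 60 c + \frac{1}{142} = \frac{1}{142} + 60 c$)
$w = - \frac{298199}{142}$ ($w = \frac{1}{142} + 60 \left(-35\right) = \frac{1}{142} - 2100 = - \frac{298199}{142} \approx -2100.0$)
$\frac{-41399 + 10776}{B + w} = \frac{-41399 + 10776}{36404 - \frac{298199}{142}} = - \frac{30623}{\frac{4871169}{142}} = \left(-30623\right) \frac{142}{4871169} = - \frac{4348466}{4871169}$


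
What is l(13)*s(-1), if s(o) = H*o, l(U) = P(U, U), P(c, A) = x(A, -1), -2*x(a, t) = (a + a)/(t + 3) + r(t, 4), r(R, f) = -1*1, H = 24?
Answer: 144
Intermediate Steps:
r(R, f) = -1
x(a, t) = ½ - a/(3 + t) (x(a, t) = -((a + a)/(t + 3) - 1)/2 = -((2*a)/(3 + t) - 1)/2 = -(2*a/(3 + t) - 1)/2 = -(-1 + 2*a/(3 + t))/2 = ½ - a/(3 + t))
P(c, A) = ½ - A/2 (P(c, A) = (3 - 1 - 2*A)/(2*(3 - 1)) = (½)*(2 - 2*A)/2 = (½)*(½)*(2 - 2*A) = ½ - A/2)
l(U) = ½ - U/2
s(o) = 24*o
l(13)*s(-1) = (½ - ½*13)*(24*(-1)) = (½ - 13/2)*(-24) = -6*(-24) = 144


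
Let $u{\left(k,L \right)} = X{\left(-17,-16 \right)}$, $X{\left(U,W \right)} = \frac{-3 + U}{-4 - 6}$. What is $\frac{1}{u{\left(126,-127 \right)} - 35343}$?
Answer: $- \frac{1}{35341} \approx -2.8296 \cdot 10^{-5}$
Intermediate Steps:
$X{\left(U,W \right)} = \frac{3}{10} - \frac{U}{10}$ ($X{\left(U,W \right)} = \frac{-3 + U}{-10} = \left(-3 + U\right) \left(- \frac{1}{10}\right) = \frac{3}{10} - \frac{U}{10}$)
$u{\left(k,L \right)} = 2$ ($u{\left(k,L \right)} = \frac{3}{10} - - \frac{17}{10} = \frac{3}{10} + \frac{17}{10} = 2$)
$\frac{1}{u{\left(126,-127 \right)} - 35343} = \frac{1}{2 - 35343} = \frac{1}{-35341} = - \frac{1}{35341}$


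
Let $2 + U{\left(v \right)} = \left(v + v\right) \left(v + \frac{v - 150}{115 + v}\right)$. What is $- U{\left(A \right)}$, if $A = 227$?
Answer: $- \frac{17640055}{171} \approx -1.0316 \cdot 10^{5}$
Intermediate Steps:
$U{\left(v \right)} = -2 + 2 v \left(v + \frac{-150 + v}{115 + v}\right)$ ($U{\left(v \right)} = -2 + \left(v + v\right) \left(v + \frac{v - 150}{115 + v}\right) = -2 + 2 v \left(v + \frac{-150 + v}{115 + v}\right)$)
$- U{\left(A \right)} = - \frac{2 \left(-115 + 227^{3} - 34277 + 116 \cdot 227^{2}\right)}{115 + 227} = - \frac{2 \left(-115 + 11697083 - 34277 + 116 \cdot 51529\right)}{342} = - \frac{2 \left(-115 + 11697083 - 34277 + 5977364\right)}{342} = - \frac{2 \cdot 17640055}{342} = \left(-1\right) \frac{17640055}{171} = - \frac{17640055}{171}$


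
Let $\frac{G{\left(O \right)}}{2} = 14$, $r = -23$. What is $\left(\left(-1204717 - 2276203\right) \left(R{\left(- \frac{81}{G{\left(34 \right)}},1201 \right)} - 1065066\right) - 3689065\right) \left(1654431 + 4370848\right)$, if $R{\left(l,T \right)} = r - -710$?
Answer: $22323745818214607585$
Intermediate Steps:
$G{\left(O \right)} = 28$ ($G{\left(O \right)} = 2 \cdot 14 = 28$)
$R{\left(l,T \right)} = 687$ ($R{\left(l,T \right)} = -23 - -710 = -23 + 710 = 687$)
$\left(\left(-1204717 - 2276203\right) \left(R{\left(- \frac{81}{G{\left(34 \right)}},1201 \right)} - 1065066\right) - 3689065\right) \left(1654431 + 4370848\right) = \left(\left(-1204717 - 2276203\right) \left(687 - 1065066\right) - 3689065\right) \left(1654431 + 4370848\right) = \left(\left(-3480920\right) \left(-1064379\right) - 3689065\right) 6025279 = \left(3705018148680 - 3689065\right) 6025279 = 3705014459615 \cdot 6025279 = 22323745818214607585$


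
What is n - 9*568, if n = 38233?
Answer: 33121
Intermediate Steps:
n - 9*568 = 38233 - 9*568 = 38233 - 1*5112 = 38233 - 5112 = 33121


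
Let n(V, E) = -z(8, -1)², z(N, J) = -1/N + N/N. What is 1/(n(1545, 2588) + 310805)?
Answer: 64/19891471 ≈ 3.2175e-6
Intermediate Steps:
z(N, J) = 1 - 1/N (z(N, J) = -1/N + 1 = 1 - 1/N)
n(V, E) = -49/64 (n(V, E) = -((-1 + 8)/8)² = -((⅛)*7)² = -(7/8)² = -1*49/64 = -49/64)
1/(n(1545, 2588) + 310805) = 1/(-49/64 + 310805) = 1/(19891471/64) = 64/19891471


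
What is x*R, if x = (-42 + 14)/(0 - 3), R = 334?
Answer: 9352/3 ≈ 3117.3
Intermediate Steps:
x = 28/3 (x = -28/(-3) = -28*(-1/3) = 28/3 ≈ 9.3333)
x*R = (28/3)*334 = 9352/3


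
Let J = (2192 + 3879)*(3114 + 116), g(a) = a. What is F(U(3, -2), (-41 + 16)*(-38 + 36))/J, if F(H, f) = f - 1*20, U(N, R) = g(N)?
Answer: 3/1960933 ≈ 1.5299e-6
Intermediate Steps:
U(N, R) = N
F(H, f) = -20 + f (F(H, f) = f - 20 = -20 + f)
J = 19609330 (J = 6071*3230 = 19609330)
F(U(3, -2), (-41 + 16)*(-38 + 36))/J = (-20 + (-41 + 16)*(-38 + 36))/19609330 = (-20 - 25*(-2))*(1/19609330) = (-20 + 50)*(1/19609330) = 30*(1/19609330) = 3/1960933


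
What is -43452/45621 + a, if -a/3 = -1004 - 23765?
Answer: 376657355/5069 ≈ 74306.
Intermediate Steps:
a = 74307 (a = -3*(-1004 - 23765) = -3*(-24769) = 74307)
-43452/45621 + a = -43452/45621 + 74307 = -43452*1/45621 + 74307 = -4828/5069 + 74307 = 376657355/5069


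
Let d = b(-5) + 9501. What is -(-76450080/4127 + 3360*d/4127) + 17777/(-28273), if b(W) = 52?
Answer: 1253890730321/116682671 ≈ 10746.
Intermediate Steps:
d = 9553 (d = 52 + 9501 = 9553)
-(-76450080/4127 + 3360*d/4127) + 17777/(-28273) = -30240/(37143/(-22753 + 9553)) + 17777/(-28273) = -30240/(37143/(-13200)) + 17777*(-1/28273) = -30240/(37143*(-1/13200)) - 17777/28273 = -30240/(-12381/4400) - 17777/28273 = -30240*(-4400/12381) - 17777/28273 = 44352000/4127 - 17777/28273 = 1253890730321/116682671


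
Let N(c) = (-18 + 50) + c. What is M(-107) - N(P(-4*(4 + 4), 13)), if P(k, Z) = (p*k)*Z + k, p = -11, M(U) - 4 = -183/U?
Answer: -489021/107 ≈ -4570.3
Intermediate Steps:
M(U) = 4 - 183/U
P(k, Z) = k - 11*Z*k (P(k, Z) = (-11*k)*Z + k = -11*Z*k + k = k - 11*Z*k)
N(c) = 32 + c
M(-107) - N(P(-4*(4 + 4), 13)) = (4 - 183/(-107)) - (32 + (-4*(4 + 4))*(1 - 11*13)) = (4 - 183*(-1/107)) - (32 + (-4*8)*(1 - 143)) = (4 + 183/107) - (32 - 32*(-142)) = 611/107 - (32 + 4544) = 611/107 - 1*4576 = 611/107 - 4576 = -489021/107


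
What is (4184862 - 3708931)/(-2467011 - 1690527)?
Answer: -475931/4157538 ≈ -0.11447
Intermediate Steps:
(4184862 - 3708931)/(-2467011 - 1690527) = 475931/(-4157538) = 475931*(-1/4157538) = -475931/4157538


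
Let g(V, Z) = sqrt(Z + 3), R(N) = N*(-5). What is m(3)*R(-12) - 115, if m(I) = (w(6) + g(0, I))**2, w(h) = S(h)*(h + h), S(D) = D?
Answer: 311285 + 8640*sqrt(6) ≈ 3.3245e+5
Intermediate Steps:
R(N) = -5*N
g(V, Z) = sqrt(3 + Z)
w(h) = 2*h**2 (w(h) = h*(h + h) = h*(2*h) = 2*h**2)
m(I) = (72 + sqrt(3 + I))**2 (m(I) = (2*6**2 + sqrt(3 + I))**2 = (2*36 + sqrt(3 + I))**2 = (72 + sqrt(3 + I))**2)
m(3)*R(-12) - 115 = (72 + sqrt(3 + 3))**2*(-5*(-12)) - 115 = (72 + sqrt(6))**2*60 - 115 = 60*(72 + sqrt(6))**2 - 115 = -115 + 60*(72 + sqrt(6))**2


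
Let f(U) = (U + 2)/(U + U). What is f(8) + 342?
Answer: 2741/8 ≈ 342.63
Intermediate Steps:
f(U) = (2 + U)/(2*U) (f(U) = (2 + U)/((2*U)) = (2 + U)*(1/(2*U)) = (2 + U)/(2*U))
f(8) + 342 = (1/2)*(2 + 8)/8 + 342 = (1/2)*(1/8)*10 + 342 = 5/8 + 342 = 2741/8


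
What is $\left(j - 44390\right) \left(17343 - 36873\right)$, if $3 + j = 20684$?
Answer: $463036770$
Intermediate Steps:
$j = 20681$ ($j = -3 + 20684 = 20681$)
$\left(j - 44390\right) \left(17343 - 36873\right) = \left(20681 - 44390\right) \left(17343 - 36873\right) = \left(-23709\right) \left(-19530\right) = 463036770$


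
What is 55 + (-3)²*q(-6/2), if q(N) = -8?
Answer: -17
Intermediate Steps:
55 + (-3)²*q(-6/2) = 55 + (-3)²*(-8) = 55 + 9*(-8) = 55 - 72 = -17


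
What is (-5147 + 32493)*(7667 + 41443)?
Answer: 1342962060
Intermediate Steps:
(-5147 + 32493)*(7667 + 41443) = 27346*49110 = 1342962060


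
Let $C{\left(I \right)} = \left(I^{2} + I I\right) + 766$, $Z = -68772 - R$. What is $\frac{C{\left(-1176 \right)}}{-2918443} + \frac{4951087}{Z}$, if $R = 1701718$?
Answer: $- \frac{19347911749361}{5167074147070} \approx -3.7445$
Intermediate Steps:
$Z = -1770490$ ($Z = -68772 - 1701718 = -1770490$)
$C{\left(I \right)} = 766 + 2 I^{2}$ ($C{\left(I \right)} = \left(I^{2} + I^{2}\right) + 766 = 2 I^{2} + 766 = 766 + 2 I^{2}$)
$\frac{C{\left(-1176 \right)}}{-2918443} + \frac{4951087}{Z} = \frac{766 + 2 \left(-1176\right)^{2}}{-2918443} + \frac{4951087}{-1770490} = \left(766 + 2 \cdot 1382976\right) \left(- \frac{1}{2918443}\right) + 4951087 \left(- \frac{1}{1770490}\right) = \left(766 + 2765952\right) \left(- \frac{1}{2918443}\right) - \frac{4951087}{1770490} = 2766718 \left(- \frac{1}{2918443}\right) - \frac{4951087}{1770490} = - \frac{2766718}{2918443} - \frac{4951087}{1770490} = - \frac{19347911749361}{5167074147070}$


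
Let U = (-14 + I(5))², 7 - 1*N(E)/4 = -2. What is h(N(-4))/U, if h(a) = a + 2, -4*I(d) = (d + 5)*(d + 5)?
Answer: 38/1521 ≈ 0.024984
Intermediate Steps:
I(d) = -(5 + d)²/4 (I(d) = -(d + 5)*(d + 5)/4 = -(5 + d)*(5 + d)/4 = -(5 + d)²/4)
N(E) = 36 (N(E) = 28 - 4*(-2) = 28 + 8 = 36)
U = 1521 (U = (-14 - (5 + 5)²/4)² = (-14 - ¼*10²)² = (-14 - ¼*100)² = (-14 - 25)² = (-39)² = 1521)
h(a) = 2 + a
h(N(-4))/U = (2 + 36)/1521 = 38*(1/1521) = 38/1521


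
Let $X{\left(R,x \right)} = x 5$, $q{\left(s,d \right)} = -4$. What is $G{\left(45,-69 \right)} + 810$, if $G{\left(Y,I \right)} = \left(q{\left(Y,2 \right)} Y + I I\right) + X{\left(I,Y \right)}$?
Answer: $5616$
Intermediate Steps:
$X{\left(R,x \right)} = 5 x$
$G{\left(Y,I \right)} = Y + I^{2}$ ($G{\left(Y,I \right)} = \left(- 4 Y + I I\right) + 5 Y = \left(- 4 Y + I^{2}\right) + 5 Y = \left(I^{2} - 4 Y\right) + 5 Y = Y + I^{2}$)
$G{\left(45,-69 \right)} + 810 = \left(45 + \left(-69\right)^{2}\right) + 810 = \left(45 + 4761\right) + 810 = 4806 + 810 = 5616$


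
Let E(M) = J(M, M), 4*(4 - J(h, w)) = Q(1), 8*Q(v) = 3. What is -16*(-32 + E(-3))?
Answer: 899/2 ≈ 449.50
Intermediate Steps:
Q(v) = 3/8 (Q(v) = (1/8)*3 = 3/8)
J(h, w) = 125/32 (J(h, w) = 4 - 1/4*3/8 = 4 - 3/32 = 125/32)
E(M) = 125/32
-16*(-32 + E(-3)) = -16*(-32 + 125/32) = -16*(-899/32) = 899/2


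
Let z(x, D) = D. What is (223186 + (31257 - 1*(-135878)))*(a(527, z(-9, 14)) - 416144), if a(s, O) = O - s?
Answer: -162629976897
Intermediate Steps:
(223186 + (31257 - 1*(-135878)))*(a(527, z(-9, 14)) - 416144) = (223186 + (31257 - 1*(-135878)))*((14 - 1*527) - 416144) = (223186 + (31257 + 135878))*((14 - 527) - 416144) = (223186 + 167135)*(-513 - 416144) = 390321*(-416657) = -162629976897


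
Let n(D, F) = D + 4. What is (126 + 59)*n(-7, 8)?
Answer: -555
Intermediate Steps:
n(D, F) = 4 + D
(126 + 59)*n(-7, 8) = (126 + 59)*(4 - 7) = 185*(-3) = -555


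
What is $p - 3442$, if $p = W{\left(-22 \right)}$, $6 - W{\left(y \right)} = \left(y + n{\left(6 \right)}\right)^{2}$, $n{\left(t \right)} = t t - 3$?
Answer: $-3557$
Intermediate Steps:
$n{\left(t \right)} = -3 + t^{2}$ ($n{\left(t \right)} = t^{2} - 3 = -3 + t^{2}$)
$W{\left(y \right)} = 6 - \left(33 + y\right)^{2}$ ($W{\left(y \right)} = 6 - \left(y - \left(3 - 6^{2}\right)\right)^{2} = 6 - \left(y + \left(-3 + 36\right)\right)^{2} = 6 - \left(y + 33\right)^{2} = 6 - \left(33 + y\right)^{2}$)
$p = -115$ ($p = 6 - \left(33 - 22\right)^{2} = 6 - 11^{2} = 6 - 121 = -115$)
$p - 3442 = -115 - 3442 = -3557$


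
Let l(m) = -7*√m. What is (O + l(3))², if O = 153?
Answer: 23556 - 2142*√3 ≈ 19846.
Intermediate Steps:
(O + l(3))² = (153 - 7*√3)²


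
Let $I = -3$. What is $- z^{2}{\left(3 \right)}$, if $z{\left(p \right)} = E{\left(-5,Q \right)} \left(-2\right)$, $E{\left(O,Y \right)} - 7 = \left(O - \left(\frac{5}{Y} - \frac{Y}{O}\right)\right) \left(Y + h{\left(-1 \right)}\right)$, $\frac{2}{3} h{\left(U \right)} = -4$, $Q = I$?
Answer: $- \frac{99856}{25} \approx -3994.2$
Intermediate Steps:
$Q = -3$
$h{\left(U \right)} = -6$ ($h{\left(U \right)} = \frac{3}{2} \left(-4\right) = -6$)
$E{\left(O,Y \right)} = 7 + \left(-6 + Y\right) \left(O - \frac{5}{Y} + \frac{Y}{O}\right)$ ($E{\left(O,Y \right)} = 7 + \left(O - \left(\frac{5}{Y} - \frac{Y}{O}\right)\right) \left(Y - 6\right) = 7 + \left(O - \frac{5}{Y} + \frac{Y}{O}\right) \left(-6 + Y\right) = 7 + \left(-6 + Y\right) \left(O - \frac{5}{Y} + \frac{Y}{O}\right)$)
$z{\left(p \right)} = - \frac{316}{5}$ ($z{\left(p \right)} = \left(2 - -30 + \frac{30}{-3} - -15 + \frac{\left(-3\right)^{2}}{-5} - - \frac{18}{-5}\right) \left(-2\right) = \left(2 + 30 + 30 \left(- \frac{1}{3}\right) + 15 - \frac{9}{5} - \left(-18\right) \left(- \frac{1}{5}\right)\right) \left(-2\right) = \left(2 + 30 - 10 + 15 - \frac{9}{5} - \frac{18}{5}\right) \left(-2\right) = \frac{158}{5} \left(-2\right) = - \frac{316}{5}$)
$- z^{2}{\left(3 \right)} = - \left(- \frac{316}{5}\right)^{2} = \left(-1\right) \frac{99856}{25} = - \frac{99856}{25}$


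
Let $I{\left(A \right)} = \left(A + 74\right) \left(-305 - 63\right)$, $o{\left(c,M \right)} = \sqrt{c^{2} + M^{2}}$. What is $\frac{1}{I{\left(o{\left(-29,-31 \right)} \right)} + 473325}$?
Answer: $\frac{446093}{198754930601} + \frac{368 \sqrt{1802}}{198754930601} \approx 2.323 \cdot 10^{-6}$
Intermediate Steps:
$o{\left(c,M \right)} = \sqrt{M^{2} + c^{2}}$
$I{\left(A \right)} = -27232 - 368 A$ ($I{\left(A \right)} = \left(74 + A\right) \left(-368\right) = -27232 - 368 A$)
$\frac{1}{I{\left(o{\left(-29,-31 \right)} \right)} + 473325} = \frac{1}{\left(-27232 - 368 \sqrt{\left(-31\right)^{2} + \left(-29\right)^{2}}\right) + 473325} = \frac{1}{\left(-27232 - 368 \sqrt{961 + 841}\right) + 473325} = \frac{1}{\left(-27232 - 368 \sqrt{1802}\right) + 473325} = \frac{1}{446093 - 368 \sqrt{1802}}$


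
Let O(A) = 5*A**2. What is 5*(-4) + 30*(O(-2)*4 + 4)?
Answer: 2500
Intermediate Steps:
5*(-4) + 30*(O(-2)*4 + 4) = 5*(-4) + 30*((5*(-2)**2)*4 + 4) = -20 + 30*((5*4)*4 + 4) = -20 + 30*(20*4 + 4) = -20 + 30*(80 + 4) = -20 + 30*84 = -20 + 2520 = 2500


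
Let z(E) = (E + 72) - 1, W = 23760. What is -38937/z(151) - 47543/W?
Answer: -155949611/879120 ≈ -177.39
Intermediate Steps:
z(E) = 71 + E (z(E) = (72 + E) - 1 = 71 + E)
-38937/z(151) - 47543/W = -38937/(71 + 151) - 47543/23760 = -38937/222 - 47543*1/23760 = -38937*1/222 - 47543/23760 = -12979/74 - 47543/23760 = -155949611/879120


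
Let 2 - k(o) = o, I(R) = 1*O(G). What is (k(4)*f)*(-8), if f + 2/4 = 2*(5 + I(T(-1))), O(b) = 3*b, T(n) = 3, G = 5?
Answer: 632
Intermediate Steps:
I(R) = 15 (I(R) = 1*(3*5) = 1*15 = 15)
k(o) = 2 - o
f = 79/2 (f = -½ + 2*(5 + 15) = -½ + 2*20 = -½ + 40 = 79/2 ≈ 39.500)
(k(4)*f)*(-8) = ((2 - 1*4)*(79/2))*(-8) = ((2 - 4)*(79/2))*(-8) = -2*79/2*(-8) = -79*(-8) = 632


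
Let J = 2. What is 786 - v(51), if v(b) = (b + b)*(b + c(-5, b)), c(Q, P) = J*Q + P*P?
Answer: -268698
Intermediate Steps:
c(Q, P) = P² + 2*Q (c(Q, P) = 2*Q + P*P = 2*Q + P² = P² + 2*Q)
v(b) = 2*b*(-10 + b + b²) (v(b) = (b + b)*(b + (b² + 2*(-5))) = (2*b)*(b + (b² - 10)) = (2*b)*(b + (-10 + b²)) = (2*b)*(-10 + b + b²) = 2*b*(-10 + b + b²))
786 - v(51) = 786 - 2*51*(-10 + 51 + 51²) = 786 - 2*51*(-10 + 51 + 2601) = 786 - 2*51*2642 = 786 - 1*269484 = 786 - 269484 = -268698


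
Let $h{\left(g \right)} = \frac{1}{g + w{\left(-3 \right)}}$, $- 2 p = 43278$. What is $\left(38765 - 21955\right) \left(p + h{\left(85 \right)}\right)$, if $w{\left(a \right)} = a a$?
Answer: $- \frac{17096316325}{47} \approx -3.6375 \cdot 10^{8}$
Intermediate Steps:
$w{\left(a \right)} = a^{2}$
$p = -21639$ ($p = \left(- \frac{1}{2}\right) 43278 = -21639$)
$h{\left(g \right)} = \frac{1}{9 + g}$ ($h{\left(g \right)} = \frac{1}{g + \left(-3\right)^{2}} = \frac{1}{g + 9} = \frac{1}{9 + g}$)
$\left(38765 - 21955\right) \left(p + h{\left(85 \right)}\right) = \left(38765 - 21955\right) \left(-21639 + \frac{1}{9 + 85}\right) = 16810 \left(-21639 + \frac{1}{94}\right) = 16810 \left(- \frac{2034065}{94}\right) = - \frac{17096316325}{47}$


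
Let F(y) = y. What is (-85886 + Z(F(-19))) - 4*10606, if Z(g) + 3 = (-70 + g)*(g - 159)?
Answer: -112471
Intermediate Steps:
Z(g) = -3 + (-159 + g)*(-70 + g) (Z(g) = -3 + (-70 + g)*(g - 159) = -3 + (-70 + g)*(-159 + g) = -3 + (-159 + g)*(-70 + g))
(-85886 + Z(F(-19))) - 4*10606 = (-85886 + (11127 + (-19)² - 229*(-19))) - 4*10606 = (-85886 + (11127 + 361 + 4351)) - 1*42424 = (-85886 + 15839) - 42424 = -70047 - 42424 = -112471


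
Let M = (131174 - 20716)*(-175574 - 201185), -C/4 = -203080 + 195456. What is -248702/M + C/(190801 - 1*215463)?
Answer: -317279198449947/256583729282441 ≈ -1.2366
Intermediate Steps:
C = 30496 (C = -4*(-203080 + 195456) = -4*(-7624) = 30496)
M = -41616045622 (M = 110458*(-376759) = -41616045622)
-248702/M + C/(190801 - 1*215463) = -248702/(-41616045622) + 30496/(190801 - 1*215463) = -248702*(-1/41616045622) + 30496/(190801 - 215463) = 124351/20808022811 + 30496/(-24662) = 124351/20808022811 + 30496*(-1/24662) = 124351/20808022811 - 15248/12331 = -317279198449947/256583729282441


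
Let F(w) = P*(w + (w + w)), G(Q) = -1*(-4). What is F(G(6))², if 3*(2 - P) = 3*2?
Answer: 0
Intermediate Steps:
P = 0 (P = 2 - 2 = 0)
G(Q) = 4
F(w) = 0 (F(w) = 0*(w + (w + w)) = 0*(w + 2*w) = 0*(3*w) = 0)
F(G(6))² = 0² = 0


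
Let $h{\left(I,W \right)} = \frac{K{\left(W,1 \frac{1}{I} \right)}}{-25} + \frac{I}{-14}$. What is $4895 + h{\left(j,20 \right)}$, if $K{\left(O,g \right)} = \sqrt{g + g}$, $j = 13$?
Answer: $\frac{68517}{14} - \frac{\sqrt{26}}{325} \approx 4894.1$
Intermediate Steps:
$K{\left(O,g \right)} = \sqrt{2} \sqrt{g}$ ($K{\left(O,g \right)} = \sqrt{2 g} = \sqrt{2} \sqrt{g}$)
$h{\left(I,W \right)} = - \frac{I}{14} - \frac{\sqrt{2} \sqrt{\frac{1}{I}}}{25}$ ($h{\left(I,W \right)} = \frac{\sqrt{2} \sqrt{1 \frac{1}{I}}}{-25} + \frac{I}{-14} = \sqrt{2} \sqrt{\frac{1}{I}} \left(- \frac{1}{25}\right) + I \left(- \frac{1}{14}\right) = - \frac{\sqrt{2} \sqrt{\frac{1}{I}}}{25} - \frac{I}{14} = - \frac{I}{14} - \frac{\sqrt{2} \sqrt{\frac{1}{I}}}{25}$)
$4895 + h{\left(j,20 \right)} = 4895 - \left(\frac{13}{14} + \frac{\sqrt{2} \sqrt{\frac{1}{13}}}{25}\right) = 4895 - \left(\frac{13}{14} + \frac{\sqrt{2}}{25 \sqrt{13}}\right) = 4895 - \left(\frac{13}{14} + \frac{\sqrt{2} \frac{\sqrt{13}}{13}}{25}\right) = 4895 - \left(\frac{13}{14} + \frac{\sqrt{26}}{325}\right) = \frac{68517}{14} - \frac{\sqrt{26}}{325}$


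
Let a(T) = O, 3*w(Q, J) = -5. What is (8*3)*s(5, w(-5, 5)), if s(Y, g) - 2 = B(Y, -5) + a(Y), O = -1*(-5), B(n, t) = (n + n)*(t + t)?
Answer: -2232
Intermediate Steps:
w(Q, J) = -5/3 (w(Q, J) = (1/3)*(-5) = -5/3)
B(n, t) = 4*n*t (B(n, t) = (2*n)*(2*t) = 4*n*t)
O = 5
a(T) = 5
s(Y, g) = 7 - 20*Y (s(Y, g) = 2 + (4*Y*(-5) + 5) = 2 + (-20*Y + 5) = 2 + (5 - 20*Y) = 7 - 20*Y)
(8*3)*s(5, w(-5, 5)) = (8*3)*(7 - 20*5) = 24*(7 - 100) = 24*(-93) = -2232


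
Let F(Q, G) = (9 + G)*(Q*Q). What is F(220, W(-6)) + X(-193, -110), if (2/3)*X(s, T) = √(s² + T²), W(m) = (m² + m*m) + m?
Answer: 3630000 + 3*√49349/2 ≈ 3.6303e+6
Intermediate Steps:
W(m) = m + 2*m² (W(m) = (m² + m²) + m = 2*m² + m = m + 2*m²)
X(s, T) = 3*√(T² + s²)/2 (X(s, T) = 3*√(s² + T²)/2 = 3*√(T² + s²)/2)
F(Q, G) = Q²*(9 + G) (F(Q, G) = (9 + G)*Q² = Q²*(9 + G))
F(220, W(-6)) + X(-193, -110) = 220²*(9 - 6*(1 + 2*(-6))) + 3*√((-110)² + (-193)²)/2 = 48400*(9 - 6*(1 - 12)) + 3*√(12100 + 37249)/2 = 48400*(9 - 6*(-11)) + 3*√49349/2 = 48400*(9 + 66) + 3*√49349/2 = 48400*75 + 3*√49349/2 = 3630000 + 3*√49349/2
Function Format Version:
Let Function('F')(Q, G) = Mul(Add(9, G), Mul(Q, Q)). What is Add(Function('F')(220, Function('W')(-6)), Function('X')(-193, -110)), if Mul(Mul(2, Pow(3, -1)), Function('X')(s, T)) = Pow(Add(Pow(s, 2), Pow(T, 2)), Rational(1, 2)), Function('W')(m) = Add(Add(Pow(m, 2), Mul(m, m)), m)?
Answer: Add(3630000, Mul(Rational(3, 2), Pow(49349, Rational(1, 2)))) ≈ 3.6303e+6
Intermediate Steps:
Function('W')(m) = Add(m, Mul(2, Pow(m, 2))) (Function('W')(m) = Add(Add(Pow(m, 2), Pow(m, 2)), m) = Add(Mul(2, Pow(m, 2)), m) = Add(m, Mul(2, Pow(m, 2))))
Function('X')(s, T) = Mul(Rational(3, 2), Pow(Add(Pow(T, 2), Pow(s, 2)), Rational(1, 2))) (Function('X')(s, T) = Mul(Rational(3, 2), Pow(Add(Pow(s, 2), Pow(T, 2)), Rational(1, 2))) = Mul(Rational(3, 2), Pow(Add(Pow(T, 2), Pow(s, 2)), Rational(1, 2))))
Function('F')(Q, G) = Mul(Pow(Q, 2), Add(9, G)) (Function('F')(Q, G) = Mul(Add(9, G), Pow(Q, 2)) = Mul(Pow(Q, 2), Add(9, G)))
Add(Function('F')(220, Function('W')(-6)), Function('X')(-193, -110)) = Add(Mul(Pow(220, 2), Add(9, Mul(-6, Add(1, Mul(2, -6))))), Mul(Rational(3, 2), Pow(Add(Pow(-110, 2), Pow(-193, 2)), Rational(1, 2)))) = Add(Mul(48400, Add(9, Mul(-6, Add(1, -12)))), Mul(Rational(3, 2), Pow(Add(12100, 37249), Rational(1, 2)))) = Add(Mul(48400, Add(9, Mul(-6, -11))), Mul(Rational(3, 2), Pow(49349, Rational(1, 2)))) = Add(Mul(48400, Add(9, 66)), Mul(Rational(3, 2), Pow(49349, Rational(1, 2)))) = Add(Mul(48400, 75), Mul(Rational(3, 2), Pow(49349, Rational(1, 2)))) = Add(3630000, Mul(Rational(3, 2), Pow(49349, Rational(1, 2))))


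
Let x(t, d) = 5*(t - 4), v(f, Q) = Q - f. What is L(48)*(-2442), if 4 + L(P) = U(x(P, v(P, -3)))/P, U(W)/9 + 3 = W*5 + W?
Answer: -4746027/8 ≈ -5.9325e+5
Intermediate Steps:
x(t, d) = -20 + 5*t (x(t, d) = 5*(-4 + t) = -20 + 5*t)
U(W) = -27 + 54*W (U(W) = -27 + 9*(W*5 + W) = -27 + 9*(5*W + W) = -27 + 9*(6*W) = -27 + 54*W)
L(P) = -4 + (-1107 + 270*P)/P (L(P) = -4 + (-27 + 54*(-20 + 5*P))/P = -4 + (-27 + (-1080 + 270*P))/P = -4 + (-1107 + 270*P)/P)
L(48)*(-2442) = (266 - 1107/48)*(-2442) = (266 - 1107*1/48)*(-2442) = (266 - 369/16)*(-2442) = (3887/16)*(-2442) = -4746027/8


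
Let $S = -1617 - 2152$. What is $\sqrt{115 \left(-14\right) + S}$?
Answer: $i \sqrt{5379} \approx 73.342 i$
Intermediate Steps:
$S = -3769$
$\sqrt{115 \left(-14\right) + S} = \sqrt{115 \left(-14\right) - 3769} = \sqrt{-1610 - 3769} = \sqrt{-5379} = i \sqrt{5379}$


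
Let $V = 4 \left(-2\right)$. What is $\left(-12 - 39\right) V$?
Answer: $408$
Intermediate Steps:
$V = -8$
$\left(-12 - 39\right) V = \left(-12 - 39\right) \left(-8\right) = \left(-51\right) \left(-8\right) = 408$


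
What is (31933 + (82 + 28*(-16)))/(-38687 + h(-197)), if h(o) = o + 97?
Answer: -31567/38787 ≈ -0.81386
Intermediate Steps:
h(o) = 97 + o
(31933 + (82 + 28*(-16)))/(-38687 + h(-197)) = (31933 + (82 + 28*(-16)))/(-38687 + (97 - 197)) = (31933 + (82 - 448))/(-38687 - 100) = (31933 - 366)/(-38787) = 31567*(-1/38787) = -31567/38787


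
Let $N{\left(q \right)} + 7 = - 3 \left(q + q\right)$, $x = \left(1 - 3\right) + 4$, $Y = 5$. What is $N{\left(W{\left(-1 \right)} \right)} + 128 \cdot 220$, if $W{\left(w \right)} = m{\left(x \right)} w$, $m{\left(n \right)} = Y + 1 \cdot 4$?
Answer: $28207$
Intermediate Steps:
$x = 2$ ($x = -2 + 4 = 2$)
$m{\left(n \right)} = 9$ ($m{\left(n \right)} = 5 + 1 \cdot 4 = 5 + 4 = 9$)
$W{\left(w \right)} = 9 w$
$N{\left(q \right)} = -7 - 6 q$ ($N{\left(q \right)} = -7 - 3 \left(q + q\right) = -7 - 3 \cdot 2 q = -7 - 6 q$)
$N{\left(W{\left(-1 \right)} \right)} + 128 \cdot 220 = \left(-7 - 6 \cdot 9 \left(-1\right)\right) + 128 \cdot 220 = \left(-7 - -54\right) + 28160 = \left(-7 + 54\right) + 28160 = 47 + 28160 = 28207$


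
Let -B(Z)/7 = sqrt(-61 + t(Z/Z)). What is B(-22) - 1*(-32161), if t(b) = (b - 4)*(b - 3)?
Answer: 32161 - 7*I*sqrt(55) ≈ 32161.0 - 51.913*I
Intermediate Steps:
t(b) = (-4 + b)*(-3 + b)
B(Z) = -7*I*sqrt(55) (B(Z) = -7*sqrt(-61 + (12 + (Z/Z)**2 - 7*Z/Z)) = -7*sqrt(-61 + (12 + 1**2 - 7*1)) = -7*sqrt(-61 + (12 + 1 - 7)) = -7*sqrt(-61 + 6) = -7*I*sqrt(55))
B(-22) - 1*(-32161) = -7*I*sqrt(55) - 1*(-32161) = -7*I*sqrt(55) + 32161 = 32161 - 7*I*sqrt(55)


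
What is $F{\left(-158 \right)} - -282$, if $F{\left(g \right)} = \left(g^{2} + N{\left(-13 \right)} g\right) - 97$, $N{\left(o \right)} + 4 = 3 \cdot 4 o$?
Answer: $50429$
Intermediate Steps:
$N{\left(o \right)} = -4 + 12 o$ ($N{\left(o \right)} = -4 + 3 \cdot 4 o = -4 + 12 o$)
$F{\left(g \right)} = -97 + g^{2} - 160 g$ ($F{\left(g \right)} = \left(g^{2} + \left(-4 + 12 \left(-13\right)\right) g\right) - 97 = \left(g^{2} + \left(-4 - 156\right) g\right) - 97 = \left(g^{2} - 160 g\right) - 97 = -97 + g^{2} - 160 g$)
$F{\left(-158 \right)} - -282 = \left(-97 + \left(-158\right)^{2} - -25280\right) - -282 = \left(-97 + 24964 + 25280\right) + 282 = 50147 + 282 = 50429$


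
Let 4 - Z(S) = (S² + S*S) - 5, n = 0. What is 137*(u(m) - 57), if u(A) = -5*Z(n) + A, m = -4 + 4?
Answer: -13974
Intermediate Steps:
Z(S) = 9 - 2*S² (Z(S) = 4 - ((S² + S*S) - 5) = 4 - ((S² + S²) - 5) = 4 - (2*S² - 5) = 4 - (-5 + 2*S²) = 4 + (5 - 2*S²) = 9 - 2*S²)
m = 0
u(A) = -45 + A (u(A) = -5*(9 - 2*0²) + A = -5*(9 - 2*0) + A = -5*(9 + 0) + A = -5*9 + A = -45 + A)
137*(u(m) - 57) = 137*((-45 + 0) - 57) = 137*(-45 - 57) = 137*(-102) = -13974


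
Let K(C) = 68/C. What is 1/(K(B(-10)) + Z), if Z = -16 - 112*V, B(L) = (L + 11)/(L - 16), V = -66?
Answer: 1/5608 ≈ 0.00017832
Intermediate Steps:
B(L) = (11 + L)/(-16 + L)
Z = 7376 (Z = -16 - 112*(-66) = -16 + 7392 = 7376)
1/(K(B(-10)) + Z) = 1/(68/(((11 - 10)/(-16 - 10))) + 7376) = 1/(68/((1/(-26))) + 7376) = 1/(68/((-1/26*1)) + 7376) = 1/(68/(-1/26) + 7376) = 1/(68*(-26) + 7376) = 1/(-1768 + 7376) = 1/5608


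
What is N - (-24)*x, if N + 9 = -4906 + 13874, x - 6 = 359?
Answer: 17719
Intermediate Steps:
x = 365 (x = 6 + 359 = 365)
N = 8959 (N = -9 + (-4906 + 13874) = -9 + 8968 = 8959)
N - (-24)*x = 8959 - (-24)*365 = 8959 - 1*(-8760) = 8959 + 8760 = 17719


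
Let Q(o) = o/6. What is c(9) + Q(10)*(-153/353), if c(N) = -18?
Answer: -6609/353 ≈ -18.722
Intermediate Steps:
Q(o) = o/6 (Q(o) = o*(⅙) = o/6)
c(9) + Q(10)*(-153/353) = -18 + ((⅙)*10)*(-153/353) = -18 + 5*(-153*1/353)/3 = -18 + (5/3)*(-153/353) = -18 - 255/353 = -6609/353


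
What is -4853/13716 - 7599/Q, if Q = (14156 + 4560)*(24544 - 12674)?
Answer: -269560366661/761782936680 ≈ -0.35385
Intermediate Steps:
Q = 222158920 (Q = 18716*11870 = 222158920)
-4853/13716 - 7599/Q = -4853/13716 - 7599/222158920 = -269560366661/761782936680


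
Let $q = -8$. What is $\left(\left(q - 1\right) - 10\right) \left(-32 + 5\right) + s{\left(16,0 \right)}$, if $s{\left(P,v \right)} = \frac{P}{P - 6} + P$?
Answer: $\frac{2653}{5} \approx 530.6$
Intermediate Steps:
$s{\left(P,v \right)} = P + \frac{P}{-6 + P}$ ($s{\left(P,v \right)} = \frac{P}{-6 + P} + P = P + \frac{P}{-6 + P}$)
$\left(\left(q - 1\right) - 10\right) \left(-32 + 5\right) + s{\left(16,0 \right)} = \left(\left(-8 - 1\right) - 10\right) \left(-32 + 5\right) + \frac{16 \left(-5 + 16\right)}{-6 + 16} = \left(-9 - 10\right) \left(-27\right) + 16 \cdot \frac{1}{10} \cdot 11 = \left(-19\right) \left(-27\right) + 16 \cdot \frac{1}{10} \cdot 11 = 513 + \frac{88}{5} = \frac{2653}{5}$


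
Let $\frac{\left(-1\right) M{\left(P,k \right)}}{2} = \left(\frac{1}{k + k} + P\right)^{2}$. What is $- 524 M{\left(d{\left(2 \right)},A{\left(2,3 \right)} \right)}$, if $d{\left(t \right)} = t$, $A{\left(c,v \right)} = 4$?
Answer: $\frac{37859}{8} \approx 4732.4$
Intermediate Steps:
$M{\left(P,k \right)} = - 2 \left(P + \frac{1}{2 k}\right)^{2}$ ($M{\left(P,k \right)} = - 2 \left(\frac{1}{k + k} + P\right)^{2} = - 2 \left(\frac{1}{2 k} + P\right)^{2} = - 2 \left(P + \frac{1}{2 k}\right)^{2}$)
$- 524 M{\left(d{\left(2 \right)},A{\left(2,3 \right)} \right)} = - 524 \left(- \frac{\left(1 + 2 \cdot 2 \cdot 4\right)^{2}}{2 \cdot 16}\right) = - 524 \left(\left(- \frac{1}{2}\right) \frac{1}{16} \left(1 + 16\right)^{2}\right) = - 524 \left(\left(- \frac{1}{2}\right) \frac{1}{16} \cdot 17^{2}\right) = - 524 \left(\left(- \frac{1}{2}\right) \frac{1}{16} \cdot 289\right) = \left(-524\right) \left(- \frac{289}{32}\right) = \frac{37859}{8}$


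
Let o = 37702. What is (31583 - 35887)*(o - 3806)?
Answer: -145888384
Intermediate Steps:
(31583 - 35887)*(o - 3806) = (31583 - 35887)*(37702 - 3806) = -4304*33896 = -145888384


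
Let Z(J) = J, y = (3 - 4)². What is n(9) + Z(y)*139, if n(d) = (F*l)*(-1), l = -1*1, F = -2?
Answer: 137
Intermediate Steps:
y = 1 (y = (-1)² = 1)
l = -1
n(d) = -2 (n(d) = -2*(-1)*(-1) = 2*(-1) = -2)
n(9) + Z(y)*139 = -2 + 1*139 = -2 + 139 = 137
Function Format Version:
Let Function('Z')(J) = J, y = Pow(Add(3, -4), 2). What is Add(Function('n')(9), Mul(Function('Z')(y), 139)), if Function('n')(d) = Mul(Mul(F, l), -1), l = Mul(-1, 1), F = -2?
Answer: 137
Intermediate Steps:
y = 1 (y = Pow(-1, 2) = 1)
l = -1
Function('n')(d) = -2 (Function('n')(d) = Mul(Mul(-2, -1), -1) = Mul(2, -1) = -2)
Add(Function('n')(9), Mul(Function('Z')(y), 139)) = Add(-2, Mul(1, 139)) = Add(-2, 139) = 137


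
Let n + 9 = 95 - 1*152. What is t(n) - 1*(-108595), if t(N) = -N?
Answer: 108661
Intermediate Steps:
n = -66 (n = -9 + (95 - 1*152) = -9 + (95 - 152) = -9 - 57 = -66)
t(n) - 1*(-108595) = -1*(-66) - 1*(-108595) = 66 + 108595 = 108661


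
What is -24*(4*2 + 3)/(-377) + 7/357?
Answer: 13841/19227 ≈ 0.71987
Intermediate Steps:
-24*(4*2 + 3)/(-377) + 7/357 = -24*(8 + 3)*(-1/377) + 7*(1/357) = -24*11*(-1/377) + 1/51 = -264*(-1/377) + 1/51 = 264/377 + 1/51 = 13841/19227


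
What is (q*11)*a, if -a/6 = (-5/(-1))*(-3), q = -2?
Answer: -1980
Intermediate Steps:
a = 90 (a = -6*-5/(-1)*(-3) = -6*(-1*(-5))*(-3) = -30*(-3) = -6*(-15) = 90)
(q*11)*a = -2*11*90 = -22*90 = -1980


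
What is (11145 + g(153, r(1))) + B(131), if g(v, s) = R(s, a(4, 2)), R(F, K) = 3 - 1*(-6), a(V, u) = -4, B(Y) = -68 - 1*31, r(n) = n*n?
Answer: 11055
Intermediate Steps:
r(n) = n²
B(Y) = -99 (B(Y) = -68 - 31 = -99)
R(F, K) = 9 (R(F, K) = 3 + 6 = 9)
g(v, s) = 9
(11145 + g(153, r(1))) + B(131) = (11145 + 9) - 99 = 11154 - 99 = 11055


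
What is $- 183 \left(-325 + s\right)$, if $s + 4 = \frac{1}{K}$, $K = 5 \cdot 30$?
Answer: $\frac{3010289}{50} \approx 60206.0$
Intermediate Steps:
$K = 150$
$s = - \frac{599}{150}$ ($s = -4 + \frac{1}{150} = - \frac{599}{150} \approx -3.9933$)
$- 183 \left(-325 + s\right) = - 183 \left(-325 - \frac{599}{150}\right) = \left(-183\right) \left(- \frac{49349}{150}\right) = \frac{3010289}{50}$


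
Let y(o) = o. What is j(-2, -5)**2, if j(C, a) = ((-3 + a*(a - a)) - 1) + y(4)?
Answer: 0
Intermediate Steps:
j(C, a) = 0 (j(C, a) = ((-3 + a*(a - a)) - 1) + 4 = ((-3 + a*0) - 1) + 4 = ((-3 + 0) - 1) + 4 = (-3 - 1) + 4 = -4 + 4 = 0)
j(-2, -5)**2 = 0**2 = 0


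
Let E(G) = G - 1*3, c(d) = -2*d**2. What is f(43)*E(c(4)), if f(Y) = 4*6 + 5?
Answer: -1015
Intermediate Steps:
E(G) = -3 + G (E(G) = G - 3 = -3 + G)
f(Y) = 29 (f(Y) = 24 + 5 = 29)
f(43)*E(c(4)) = 29*(-3 - 2*4**2) = 29*(-3 - 2*16) = 29*(-3 - 32) = 29*(-35) = -1015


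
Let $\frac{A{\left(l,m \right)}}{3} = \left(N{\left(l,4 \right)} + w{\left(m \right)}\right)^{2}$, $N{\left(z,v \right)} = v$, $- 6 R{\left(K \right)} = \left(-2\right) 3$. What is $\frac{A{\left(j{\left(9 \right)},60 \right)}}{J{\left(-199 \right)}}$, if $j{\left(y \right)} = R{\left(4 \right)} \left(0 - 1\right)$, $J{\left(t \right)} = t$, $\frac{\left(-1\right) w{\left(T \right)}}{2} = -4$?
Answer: $- \frac{432}{199} \approx -2.1709$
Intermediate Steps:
$w{\left(T \right)} = 8$ ($w{\left(T \right)} = \left(-2\right) \left(-4\right) = 8$)
$R{\left(K \right)} = 1$ ($R{\left(K \right)} = - \frac{\left(-2\right) 3}{6} = \left(- \frac{1}{6}\right) \left(-6\right) = 1$)
$j{\left(y \right)} = -1$ ($j{\left(y \right)} = 1 \left(0 - 1\right) = 1 \left(-1\right) = -1$)
$A{\left(l,m \right)} = 432$ ($A{\left(l,m \right)} = 3 \left(4 + 8\right)^{2} = 3 \cdot 12^{2} = 3 \cdot 144 = 432$)
$\frac{A{\left(j{\left(9 \right)},60 \right)}}{J{\left(-199 \right)}} = \frac{432}{-199} = 432 \left(- \frac{1}{199}\right) = - \frac{432}{199}$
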